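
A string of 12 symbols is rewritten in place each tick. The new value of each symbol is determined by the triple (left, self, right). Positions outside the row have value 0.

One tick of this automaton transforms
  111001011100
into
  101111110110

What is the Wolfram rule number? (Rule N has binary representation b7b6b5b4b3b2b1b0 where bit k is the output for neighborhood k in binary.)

position 1: 111 → 0  (bit 7 = 0)
position 2: 110 → 1  (bit 6 = 1)
position 6: 101 → 1  (bit 5 = 1)
position 3: 100 → 1  (bit 4 = 1)
position 0: 011 → 1  (bit 3 = 1)
position 5: 010 → 1  (bit 2 = 1)
position 4: 001 → 1  (bit 1 = 1)
position 11: 000 → 0  (bit 0 = 0)
bits b7..b0 = 01111110 = 126

126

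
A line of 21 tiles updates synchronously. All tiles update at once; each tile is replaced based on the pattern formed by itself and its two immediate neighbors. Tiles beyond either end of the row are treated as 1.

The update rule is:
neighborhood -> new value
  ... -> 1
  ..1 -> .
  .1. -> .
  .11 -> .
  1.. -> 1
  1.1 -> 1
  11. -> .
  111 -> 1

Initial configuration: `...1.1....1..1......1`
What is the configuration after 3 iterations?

.1.1..1.1.1..1..1.1.1

11..1.111..1..11111..
1.1..1.1.1..1..111.1.
.1.1..1.1.1..1..1.1.1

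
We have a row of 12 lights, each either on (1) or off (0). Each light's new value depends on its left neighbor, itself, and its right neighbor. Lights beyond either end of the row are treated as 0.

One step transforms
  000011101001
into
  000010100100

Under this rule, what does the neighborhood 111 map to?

0

At position 5 the neighborhood is 111; the next row has 0 there.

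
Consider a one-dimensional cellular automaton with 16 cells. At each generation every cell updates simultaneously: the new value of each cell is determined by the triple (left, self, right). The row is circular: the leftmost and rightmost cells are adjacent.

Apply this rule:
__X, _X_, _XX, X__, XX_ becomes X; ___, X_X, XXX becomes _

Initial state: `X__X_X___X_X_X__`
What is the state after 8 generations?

XXXX_XX_XX_X_XXX
___X_XX_XX_X_X__
__XX_XX_XX_X_XX_
_XXX_XX_XX_X_XXX
_X_X_XX_XX_X_X_X
_X_X_XX_XX_X_X_X  (fixed point — unchanged through generation 8)

_X_X_XX_XX_X_X_X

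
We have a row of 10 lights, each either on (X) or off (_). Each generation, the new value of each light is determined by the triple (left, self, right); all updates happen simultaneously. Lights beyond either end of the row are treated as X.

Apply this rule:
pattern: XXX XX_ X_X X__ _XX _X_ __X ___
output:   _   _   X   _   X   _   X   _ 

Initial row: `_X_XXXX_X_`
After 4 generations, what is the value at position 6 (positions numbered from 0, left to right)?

X

generation 1: X_XX___X_X
generation 2: _XX___X_XX
generation 3: XX___X_XX_
generation 4: ____X_XX_X
position 6 holds X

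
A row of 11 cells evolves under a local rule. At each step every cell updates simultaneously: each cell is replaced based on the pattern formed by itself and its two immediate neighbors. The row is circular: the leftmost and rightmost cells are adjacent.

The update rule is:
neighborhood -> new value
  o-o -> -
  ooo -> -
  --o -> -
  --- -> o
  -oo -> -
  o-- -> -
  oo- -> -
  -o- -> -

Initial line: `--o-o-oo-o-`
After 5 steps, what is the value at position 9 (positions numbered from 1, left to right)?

-

o----------
--oooooooo-
o----------  (repeats step 1; period 2)
step 5: o----------
position 9 holds -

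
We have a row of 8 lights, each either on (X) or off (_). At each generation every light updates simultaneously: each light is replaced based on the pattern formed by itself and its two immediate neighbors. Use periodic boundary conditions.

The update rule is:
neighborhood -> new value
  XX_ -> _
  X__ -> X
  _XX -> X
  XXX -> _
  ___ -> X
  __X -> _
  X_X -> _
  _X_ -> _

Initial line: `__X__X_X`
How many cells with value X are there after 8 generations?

generation 1: X__X____
generation 2: _X__XXX_
generation 3: __X_X__X
generation 4: X____X__
generation 5: _XXX__X_
generation 6: _X__X__X
generation 7: __X__X__
generation 8: X__X__XX
count of X: 4

4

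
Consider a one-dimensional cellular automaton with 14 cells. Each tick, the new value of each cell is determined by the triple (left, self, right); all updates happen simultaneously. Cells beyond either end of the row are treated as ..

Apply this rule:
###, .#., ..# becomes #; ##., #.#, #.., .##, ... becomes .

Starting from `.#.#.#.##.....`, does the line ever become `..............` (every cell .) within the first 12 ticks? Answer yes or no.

yes

##.#.#........
...#.#........
..##.#........
.#...#........
##..##........
...#..........
..##..........
.#............
##............
..............
all cells are . at tick 10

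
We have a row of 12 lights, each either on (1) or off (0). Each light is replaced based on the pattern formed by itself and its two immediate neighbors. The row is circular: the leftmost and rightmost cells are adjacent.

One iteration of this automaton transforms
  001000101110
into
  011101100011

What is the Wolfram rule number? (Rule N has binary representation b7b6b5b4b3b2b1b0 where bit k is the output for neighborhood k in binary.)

86

position 9: 111 → 0  (bit 7 = 0)
position 10: 110 → 1  (bit 6 = 1)
position 7: 101 → 0  (bit 5 = 0)
position 3: 100 → 1  (bit 4 = 1)
position 8: 011 → 0  (bit 3 = 0)
position 2: 010 → 1  (bit 2 = 1)
position 1: 001 → 1  (bit 1 = 1)
position 0: 000 → 0  (bit 0 = 0)
bits b7..b0 = 01010110 = 86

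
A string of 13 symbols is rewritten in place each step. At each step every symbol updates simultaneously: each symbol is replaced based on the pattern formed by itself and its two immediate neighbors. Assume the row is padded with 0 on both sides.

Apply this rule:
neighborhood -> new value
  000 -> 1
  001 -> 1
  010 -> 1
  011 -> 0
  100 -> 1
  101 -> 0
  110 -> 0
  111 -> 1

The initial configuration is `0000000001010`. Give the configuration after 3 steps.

1111111111011
0111111110000
1011111101111

1011111101111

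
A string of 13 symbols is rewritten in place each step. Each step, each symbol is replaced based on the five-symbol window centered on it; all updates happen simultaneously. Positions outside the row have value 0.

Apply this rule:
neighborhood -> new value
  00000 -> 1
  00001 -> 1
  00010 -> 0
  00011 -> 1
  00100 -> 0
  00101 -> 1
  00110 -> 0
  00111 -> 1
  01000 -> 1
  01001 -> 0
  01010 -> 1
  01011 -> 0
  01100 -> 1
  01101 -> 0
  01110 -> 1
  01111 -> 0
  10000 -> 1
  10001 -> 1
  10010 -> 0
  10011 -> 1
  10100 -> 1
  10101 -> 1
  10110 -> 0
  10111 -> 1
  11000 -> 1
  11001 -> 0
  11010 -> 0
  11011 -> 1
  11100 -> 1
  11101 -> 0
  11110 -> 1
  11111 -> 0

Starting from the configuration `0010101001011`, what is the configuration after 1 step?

1011111001001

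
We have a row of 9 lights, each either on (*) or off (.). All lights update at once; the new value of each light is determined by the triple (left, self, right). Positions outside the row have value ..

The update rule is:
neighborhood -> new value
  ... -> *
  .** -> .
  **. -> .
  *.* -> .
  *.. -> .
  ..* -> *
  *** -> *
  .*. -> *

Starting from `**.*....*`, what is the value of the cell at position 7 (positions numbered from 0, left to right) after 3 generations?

.

generation 1: ...*.****
generation 2: ****..**.
generation 3: .**..*...
position 7 holds .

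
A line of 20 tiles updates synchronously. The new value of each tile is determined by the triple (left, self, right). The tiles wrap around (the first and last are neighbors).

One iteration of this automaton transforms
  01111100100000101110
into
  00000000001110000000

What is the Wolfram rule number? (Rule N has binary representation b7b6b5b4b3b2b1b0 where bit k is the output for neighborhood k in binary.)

position 2: 111 → 0  (bit 7 = 0)
position 5: 110 → 0  (bit 6 = 0)
position 15: 101 → 0  (bit 5 = 0)
position 6: 100 → 0  (bit 4 = 0)
position 1: 011 → 0  (bit 3 = 0)
position 8: 010 → 0  (bit 2 = 0)
position 0: 001 → 0  (bit 1 = 0)
position 10: 000 → 1  (bit 0 = 1)
bits b7..b0 = 00000001 = 1

1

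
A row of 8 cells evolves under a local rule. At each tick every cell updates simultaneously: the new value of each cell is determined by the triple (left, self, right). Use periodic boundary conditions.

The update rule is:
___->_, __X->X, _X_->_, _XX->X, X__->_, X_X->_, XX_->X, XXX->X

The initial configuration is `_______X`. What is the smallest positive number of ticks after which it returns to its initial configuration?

8

tick 1: ______X_
tick 2: _____X__
tick 3: ____X___
tick 4: ___X____
tick 5: __X_____
tick 6: _X______
tick 7: X_______
tick 8: _______X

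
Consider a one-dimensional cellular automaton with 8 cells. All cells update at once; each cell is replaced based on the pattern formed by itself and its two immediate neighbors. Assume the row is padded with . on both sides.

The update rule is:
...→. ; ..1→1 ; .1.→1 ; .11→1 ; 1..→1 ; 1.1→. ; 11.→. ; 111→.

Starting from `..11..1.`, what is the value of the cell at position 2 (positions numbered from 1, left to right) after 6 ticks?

.11.1111
11..1...
1.1111..
1.1...1.
1.11.111
1.1..1..
position 2 holds .

.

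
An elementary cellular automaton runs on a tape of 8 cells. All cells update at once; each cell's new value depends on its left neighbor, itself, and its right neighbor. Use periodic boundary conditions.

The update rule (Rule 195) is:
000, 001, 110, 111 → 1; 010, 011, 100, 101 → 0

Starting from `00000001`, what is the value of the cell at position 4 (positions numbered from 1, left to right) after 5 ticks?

tick 1: 01111110
tick 2: 10111110
tick 3: 00011110
tick 4: 11101110
tick 5: 01100110
position 4 holds 0

0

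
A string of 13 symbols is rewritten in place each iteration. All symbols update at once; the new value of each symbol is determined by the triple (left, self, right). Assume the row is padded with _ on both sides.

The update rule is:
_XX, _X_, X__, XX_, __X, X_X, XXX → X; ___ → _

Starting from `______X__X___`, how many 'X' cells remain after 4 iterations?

11

_____XXXXXX__
____XXXXXXXX_
___XXXXXXXXXX
__XXXXXXXXXXX
count of X: 11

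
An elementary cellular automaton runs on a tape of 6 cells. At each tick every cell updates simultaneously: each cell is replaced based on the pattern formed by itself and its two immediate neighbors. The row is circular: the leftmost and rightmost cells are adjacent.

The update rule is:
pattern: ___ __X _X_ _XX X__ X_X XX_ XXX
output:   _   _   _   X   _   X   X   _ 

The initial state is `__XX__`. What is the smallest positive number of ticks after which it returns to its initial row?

__XX__

1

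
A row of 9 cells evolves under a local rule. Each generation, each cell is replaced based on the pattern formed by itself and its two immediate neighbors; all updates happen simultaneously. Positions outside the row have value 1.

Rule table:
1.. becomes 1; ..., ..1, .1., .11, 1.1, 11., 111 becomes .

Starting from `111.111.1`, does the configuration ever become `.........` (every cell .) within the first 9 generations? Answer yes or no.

.........
all cells are . at generation 1

yes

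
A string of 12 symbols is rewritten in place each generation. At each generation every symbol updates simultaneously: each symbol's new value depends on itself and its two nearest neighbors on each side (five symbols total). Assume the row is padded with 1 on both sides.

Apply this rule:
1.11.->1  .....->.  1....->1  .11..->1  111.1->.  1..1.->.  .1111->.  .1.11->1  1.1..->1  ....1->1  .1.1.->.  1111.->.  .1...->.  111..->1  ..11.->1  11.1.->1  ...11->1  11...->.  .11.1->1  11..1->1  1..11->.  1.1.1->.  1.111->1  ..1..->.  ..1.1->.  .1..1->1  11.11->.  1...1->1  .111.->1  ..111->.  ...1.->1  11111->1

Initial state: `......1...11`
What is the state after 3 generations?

.1..11..11..
111.111.111.
1...11..11..

1...11..11..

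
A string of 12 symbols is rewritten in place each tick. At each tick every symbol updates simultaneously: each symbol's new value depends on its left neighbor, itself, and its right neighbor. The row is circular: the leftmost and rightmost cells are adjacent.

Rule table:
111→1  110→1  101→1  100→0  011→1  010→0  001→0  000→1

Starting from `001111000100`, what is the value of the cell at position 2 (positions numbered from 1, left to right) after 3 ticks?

101111010001
111111100101
111111100011
position 2 holds 1

1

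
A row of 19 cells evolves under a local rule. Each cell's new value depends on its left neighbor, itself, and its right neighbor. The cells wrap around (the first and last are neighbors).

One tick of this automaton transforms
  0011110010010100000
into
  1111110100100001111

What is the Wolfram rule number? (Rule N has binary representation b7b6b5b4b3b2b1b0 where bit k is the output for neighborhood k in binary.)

203

position 3: 111 → 1  (bit 7 = 1)
position 5: 110 → 1  (bit 6 = 1)
position 12: 101 → 0  (bit 5 = 0)
position 6: 100 → 0  (bit 4 = 0)
position 2: 011 → 1  (bit 3 = 1)
position 8: 010 → 0  (bit 2 = 0)
position 1: 001 → 1  (bit 1 = 1)
position 0: 000 → 1  (bit 0 = 1)
bits b7..b0 = 11001011 = 203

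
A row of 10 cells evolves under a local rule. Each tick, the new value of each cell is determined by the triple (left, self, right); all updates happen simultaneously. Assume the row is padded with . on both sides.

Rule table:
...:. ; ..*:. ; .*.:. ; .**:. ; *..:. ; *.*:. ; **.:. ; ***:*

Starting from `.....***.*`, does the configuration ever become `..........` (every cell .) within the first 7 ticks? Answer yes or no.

yes

......*...
..........
all cells are . at tick 2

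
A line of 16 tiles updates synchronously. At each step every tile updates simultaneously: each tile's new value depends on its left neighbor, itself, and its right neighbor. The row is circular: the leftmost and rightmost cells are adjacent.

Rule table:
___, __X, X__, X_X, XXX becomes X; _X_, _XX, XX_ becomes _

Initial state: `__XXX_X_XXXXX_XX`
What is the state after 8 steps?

step 1: XX_X_X_X_XXX_X__
step 2: __X_X_X_X_X_X_XX
step 3: XX_X_X_X_X_X_X__
step 4: __X_X_X_X_X_X_XX  (repeats step 2; period 2)
step 8: __X_X_X_X_X_X_XX

__X_X_X_X_X_X_XX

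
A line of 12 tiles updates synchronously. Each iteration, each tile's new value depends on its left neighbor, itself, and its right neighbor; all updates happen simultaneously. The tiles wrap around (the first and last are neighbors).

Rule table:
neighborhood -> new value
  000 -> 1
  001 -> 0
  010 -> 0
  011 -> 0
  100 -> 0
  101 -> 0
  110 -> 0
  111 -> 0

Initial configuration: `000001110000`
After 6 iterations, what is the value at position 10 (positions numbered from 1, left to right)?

111100000111
000001110000  (repeats iteration 0; period 2)
iteration 6: 000001110000
position 10 holds 0

0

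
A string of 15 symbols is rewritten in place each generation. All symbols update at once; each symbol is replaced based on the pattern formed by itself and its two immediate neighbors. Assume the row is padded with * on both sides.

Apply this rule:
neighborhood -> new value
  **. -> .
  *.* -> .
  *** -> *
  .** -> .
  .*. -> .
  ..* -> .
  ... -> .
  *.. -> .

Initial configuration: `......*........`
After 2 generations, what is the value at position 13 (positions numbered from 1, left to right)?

...............
...............
position 13 holds .

.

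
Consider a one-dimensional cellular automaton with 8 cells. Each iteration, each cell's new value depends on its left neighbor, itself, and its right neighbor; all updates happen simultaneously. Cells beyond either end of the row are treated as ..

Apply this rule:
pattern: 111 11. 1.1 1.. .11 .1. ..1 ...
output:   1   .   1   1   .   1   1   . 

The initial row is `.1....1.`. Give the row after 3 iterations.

iteration 1: 111..111
iteration 2: .1.11.1.
iteration 3: 111..111

111..111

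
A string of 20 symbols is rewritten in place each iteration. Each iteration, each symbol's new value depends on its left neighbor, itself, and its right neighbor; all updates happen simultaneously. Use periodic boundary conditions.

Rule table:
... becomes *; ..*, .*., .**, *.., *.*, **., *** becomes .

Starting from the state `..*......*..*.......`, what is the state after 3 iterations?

*...****......******

*...****......******
..*......****.......
*...****......******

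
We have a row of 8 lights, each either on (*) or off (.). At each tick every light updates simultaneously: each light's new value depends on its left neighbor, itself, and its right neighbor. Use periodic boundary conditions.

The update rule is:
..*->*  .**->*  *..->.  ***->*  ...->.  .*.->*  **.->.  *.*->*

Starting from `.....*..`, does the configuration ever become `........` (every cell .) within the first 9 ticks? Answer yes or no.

tick 1: ....**..
tick 2: ...**...
tick 3: ..**....
tick 4: .**.....
tick 5: **......
tick 6: *......*
tick 7: ......**
tick 8: .....**.
tick 9: ....**..
tick 9 is ....**.., still not uniform .

no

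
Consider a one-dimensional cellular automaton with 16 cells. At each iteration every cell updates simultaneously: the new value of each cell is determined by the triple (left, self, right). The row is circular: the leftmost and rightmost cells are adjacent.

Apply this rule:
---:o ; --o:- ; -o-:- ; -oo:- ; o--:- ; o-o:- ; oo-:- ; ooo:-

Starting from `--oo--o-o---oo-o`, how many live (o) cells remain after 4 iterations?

----------o-----
ooooooooo---oooo
----------o-----  (repeats iteration 1; period 2)
iteration 4: ooooooooo---oooo
count of o: 13

13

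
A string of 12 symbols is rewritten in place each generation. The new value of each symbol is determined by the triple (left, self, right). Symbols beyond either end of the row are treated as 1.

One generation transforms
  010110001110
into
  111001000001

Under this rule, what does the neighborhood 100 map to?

1

At position 5 the neighborhood is 100; the next row has 1 there.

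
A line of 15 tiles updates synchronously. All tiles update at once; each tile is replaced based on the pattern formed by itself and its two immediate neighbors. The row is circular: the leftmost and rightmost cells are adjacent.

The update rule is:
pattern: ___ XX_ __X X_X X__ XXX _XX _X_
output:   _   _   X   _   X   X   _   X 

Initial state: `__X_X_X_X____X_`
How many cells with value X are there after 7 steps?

step 1: _XX_X_X_XX__XXX
step 2: ____X_X___XX_X_
step 3: ___XX_XX_X___XX
step 4: X_X______XX_X__
step 5: X_XX____X___XXX
step 6: ____X__XXX_X_XX
step 7: X__XXXX_X__X___
count of X: 7

7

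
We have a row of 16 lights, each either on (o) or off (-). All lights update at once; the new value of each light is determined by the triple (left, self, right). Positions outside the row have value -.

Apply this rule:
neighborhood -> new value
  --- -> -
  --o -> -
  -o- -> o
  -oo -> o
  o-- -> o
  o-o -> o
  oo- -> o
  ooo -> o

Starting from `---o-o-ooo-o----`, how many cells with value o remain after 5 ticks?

tick 1: ---oooooooooo---
tick 2: ---ooooooooooo--
tick 3: ---oooooooooooo-
tick 4: ---ooooooooooooo
tick 5: ---ooooooooooooo
count of o: 13

13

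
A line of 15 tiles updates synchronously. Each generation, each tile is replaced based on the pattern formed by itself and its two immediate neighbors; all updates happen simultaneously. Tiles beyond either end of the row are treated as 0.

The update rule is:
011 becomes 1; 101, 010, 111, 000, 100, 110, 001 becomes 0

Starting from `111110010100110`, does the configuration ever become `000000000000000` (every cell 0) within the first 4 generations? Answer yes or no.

yes

100000000000100
000000000000000
all cells are 0 at generation 2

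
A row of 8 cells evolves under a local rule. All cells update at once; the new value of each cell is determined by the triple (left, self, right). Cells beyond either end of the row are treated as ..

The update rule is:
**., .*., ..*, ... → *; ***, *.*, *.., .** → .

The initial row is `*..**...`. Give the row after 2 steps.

*.*.*.**
*.*.*..*

*.*.*..*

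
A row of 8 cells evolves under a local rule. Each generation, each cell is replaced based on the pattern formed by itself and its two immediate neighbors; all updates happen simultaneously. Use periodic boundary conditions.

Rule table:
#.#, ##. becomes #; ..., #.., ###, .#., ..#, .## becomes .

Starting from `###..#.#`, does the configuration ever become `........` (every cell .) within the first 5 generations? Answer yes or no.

..#...#.
........
all cells are . at generation 2

yes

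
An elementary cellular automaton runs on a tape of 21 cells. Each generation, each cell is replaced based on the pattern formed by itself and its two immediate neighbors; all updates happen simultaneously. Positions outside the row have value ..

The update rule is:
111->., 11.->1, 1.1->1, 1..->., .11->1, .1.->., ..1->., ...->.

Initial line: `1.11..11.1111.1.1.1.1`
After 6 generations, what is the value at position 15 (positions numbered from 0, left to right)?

.

generation 1: .111..1111..11.1.1.1.
generation 2: .1.1..1..1..111.1.1..
generation 3: ..1.........1.11.1...
generation 4: .............1111....
generation 5: .............1..1....
generation 6: .....................
position 15 holds .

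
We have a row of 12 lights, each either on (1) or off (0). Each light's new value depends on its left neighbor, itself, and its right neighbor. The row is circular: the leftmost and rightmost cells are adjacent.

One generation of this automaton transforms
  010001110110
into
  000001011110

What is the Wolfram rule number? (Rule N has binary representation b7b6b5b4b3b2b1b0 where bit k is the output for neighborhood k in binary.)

104

position 6: 111 → 0  (bit 7 = 0)
position 7: 110 → 1  (bit 6 = 1)
position 8: 101 → 1  (bit 5 = 1)
position 2: 100 → 0  (bit 4 = 0)
position 5: 011 → 1  (bit 3 = 1)
position 1: 010 → 0  (bit 2 = 0)
position 0: 001 → 0  (bit 1 = 0)
position 3: 000 → 0  (bit 0 = 0)
bits b7..b0 = 01101000 = 104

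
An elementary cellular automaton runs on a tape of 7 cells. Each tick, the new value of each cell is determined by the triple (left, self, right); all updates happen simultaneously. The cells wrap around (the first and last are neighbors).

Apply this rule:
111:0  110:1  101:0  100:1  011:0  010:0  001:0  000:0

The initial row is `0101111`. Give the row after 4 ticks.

0010000

0000001
1000000
0100000
0010000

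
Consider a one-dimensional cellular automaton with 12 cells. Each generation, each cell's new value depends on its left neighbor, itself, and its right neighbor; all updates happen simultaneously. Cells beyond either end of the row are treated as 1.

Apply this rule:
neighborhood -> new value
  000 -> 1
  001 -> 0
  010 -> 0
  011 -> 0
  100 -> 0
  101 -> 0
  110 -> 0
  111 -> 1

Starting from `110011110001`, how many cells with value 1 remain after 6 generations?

100001100100
001100000000
000001111110
011100111100
001000011000
000011000010
count of 1: 3

3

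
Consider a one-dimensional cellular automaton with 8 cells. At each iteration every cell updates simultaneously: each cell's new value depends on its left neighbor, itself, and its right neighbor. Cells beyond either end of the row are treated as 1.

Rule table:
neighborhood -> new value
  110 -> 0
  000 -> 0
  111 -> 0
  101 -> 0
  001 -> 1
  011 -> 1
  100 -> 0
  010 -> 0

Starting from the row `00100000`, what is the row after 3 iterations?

iteration 1: 01000001
iteration 2: 00000011
iteration 3: 00000110

00000110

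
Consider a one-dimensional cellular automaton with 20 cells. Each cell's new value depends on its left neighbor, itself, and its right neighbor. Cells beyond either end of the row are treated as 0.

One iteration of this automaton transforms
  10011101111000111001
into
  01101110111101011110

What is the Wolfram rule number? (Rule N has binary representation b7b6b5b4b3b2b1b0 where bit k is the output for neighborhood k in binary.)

position 4: 111 → 1  (bit 7 = 1)
position 5: 110 → 1  (bit 6 = 1)
position 6: 101 → 1  (bit 5 = 1)
position 1: 100 → 1  (bit 4 = 1)
position 3: 011 → 0  (bit 3 = 0)
position 0: 010 → 0  (bit 2 = 0)
position 2: 001 → 1  (bit 1 = 1)
position 12: 000 → 0  (bit 0 = 0)
bits b7..b0 = 11110010 = 242

242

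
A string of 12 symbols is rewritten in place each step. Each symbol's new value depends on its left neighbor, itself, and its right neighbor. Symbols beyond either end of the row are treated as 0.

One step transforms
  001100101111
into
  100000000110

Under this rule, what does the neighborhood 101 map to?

0

At position 7 the neighborhood is 101; the next row has 0 there.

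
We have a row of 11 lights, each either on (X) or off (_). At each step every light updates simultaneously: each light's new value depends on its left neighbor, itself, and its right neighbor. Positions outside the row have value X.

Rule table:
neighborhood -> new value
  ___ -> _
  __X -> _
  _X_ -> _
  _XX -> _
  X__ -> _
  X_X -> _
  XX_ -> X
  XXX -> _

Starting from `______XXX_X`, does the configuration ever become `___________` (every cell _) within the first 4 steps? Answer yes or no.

yes

________X__
___________
all cells are _ at step 2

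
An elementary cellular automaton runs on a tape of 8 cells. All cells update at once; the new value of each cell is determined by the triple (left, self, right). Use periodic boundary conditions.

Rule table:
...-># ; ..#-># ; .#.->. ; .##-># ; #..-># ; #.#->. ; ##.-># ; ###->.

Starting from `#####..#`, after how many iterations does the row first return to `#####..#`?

....####
#####..#

2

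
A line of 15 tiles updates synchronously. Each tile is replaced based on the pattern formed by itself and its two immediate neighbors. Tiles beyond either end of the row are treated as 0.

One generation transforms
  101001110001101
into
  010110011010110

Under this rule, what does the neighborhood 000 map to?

0

At position 9 the neighborhood is 000; the next row has 0 there.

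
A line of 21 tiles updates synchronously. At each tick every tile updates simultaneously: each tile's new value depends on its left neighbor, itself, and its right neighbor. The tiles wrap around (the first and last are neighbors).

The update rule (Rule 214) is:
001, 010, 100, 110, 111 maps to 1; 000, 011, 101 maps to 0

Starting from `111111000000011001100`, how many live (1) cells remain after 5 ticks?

16

011111100000101110111
001111110001100110011
110111111010111011101
110011111010011001100
011101111011101110111
count of 1: 16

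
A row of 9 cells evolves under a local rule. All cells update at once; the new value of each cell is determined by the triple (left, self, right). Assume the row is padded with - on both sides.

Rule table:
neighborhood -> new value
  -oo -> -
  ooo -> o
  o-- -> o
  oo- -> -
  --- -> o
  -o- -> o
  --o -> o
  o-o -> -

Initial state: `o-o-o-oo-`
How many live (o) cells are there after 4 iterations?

o-o-o---o
o-o-ooooo
o-o--ooo-
o-ooo-o-o
count of o: 6

6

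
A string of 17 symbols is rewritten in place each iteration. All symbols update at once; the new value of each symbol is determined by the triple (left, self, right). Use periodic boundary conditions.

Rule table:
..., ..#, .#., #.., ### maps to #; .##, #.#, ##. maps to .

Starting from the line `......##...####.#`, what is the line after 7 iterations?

######..###.##..#
#####.##.#....##.
.###.....#####...
#.#.#####.###.###
..#..###...#...##
#####.#.#######..
.###..#..#####.##

.###..#..#####.##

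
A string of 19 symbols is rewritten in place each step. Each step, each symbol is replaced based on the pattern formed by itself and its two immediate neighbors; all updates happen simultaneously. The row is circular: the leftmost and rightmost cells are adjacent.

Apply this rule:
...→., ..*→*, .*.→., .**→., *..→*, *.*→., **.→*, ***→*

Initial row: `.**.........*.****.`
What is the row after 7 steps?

..*****.**.........

*.**.......*...****
*..**.....*.*.*.***
***.**...*.......**
***..**.*.*.....*.*
*****.*....*...*...
.****..*..*.*.*.*.*
..*****.**.........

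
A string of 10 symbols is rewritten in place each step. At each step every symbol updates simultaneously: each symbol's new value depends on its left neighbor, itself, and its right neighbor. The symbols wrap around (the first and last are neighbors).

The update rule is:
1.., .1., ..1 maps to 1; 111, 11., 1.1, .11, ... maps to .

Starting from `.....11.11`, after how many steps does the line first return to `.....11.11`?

4

step 1: 1...1.....
step 2: 11.111...1
step 3: ......1.1.
step 4: .....11.11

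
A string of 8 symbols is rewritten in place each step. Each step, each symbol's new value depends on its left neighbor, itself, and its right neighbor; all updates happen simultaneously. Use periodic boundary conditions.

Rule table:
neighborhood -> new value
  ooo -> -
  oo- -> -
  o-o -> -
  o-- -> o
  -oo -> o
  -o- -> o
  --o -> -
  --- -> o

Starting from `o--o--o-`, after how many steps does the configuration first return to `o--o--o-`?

2

step 1: oo-oo-o-
step 2: o--o--o-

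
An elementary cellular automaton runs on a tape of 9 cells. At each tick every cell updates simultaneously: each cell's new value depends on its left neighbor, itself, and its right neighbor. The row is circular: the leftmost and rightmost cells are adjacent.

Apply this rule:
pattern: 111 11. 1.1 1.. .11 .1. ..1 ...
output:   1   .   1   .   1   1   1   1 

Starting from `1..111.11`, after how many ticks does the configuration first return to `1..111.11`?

..111.111
.111.111.
111.111..
11.111..1
1.111..11
.111..111
111..111.
11..111.1
1..111.11

9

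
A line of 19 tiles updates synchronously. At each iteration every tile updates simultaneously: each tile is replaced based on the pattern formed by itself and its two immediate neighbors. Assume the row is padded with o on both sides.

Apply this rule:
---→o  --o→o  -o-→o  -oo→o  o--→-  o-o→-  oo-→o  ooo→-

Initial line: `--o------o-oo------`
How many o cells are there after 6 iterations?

11

iteration 1: -oo-oooooo-oo-ooooo
iteration 2: -oo-o----o-oo-o----
iteration 3: -oo-o-oooo-oo-o-ooo
iteration 4: -oo-o-o--o-oo-o-o--
iteration 5: -oo-o-o-oo-oo-o-o-o
iteration 6: -oo-o-o-oo-oo-o-o-o
count of o: 11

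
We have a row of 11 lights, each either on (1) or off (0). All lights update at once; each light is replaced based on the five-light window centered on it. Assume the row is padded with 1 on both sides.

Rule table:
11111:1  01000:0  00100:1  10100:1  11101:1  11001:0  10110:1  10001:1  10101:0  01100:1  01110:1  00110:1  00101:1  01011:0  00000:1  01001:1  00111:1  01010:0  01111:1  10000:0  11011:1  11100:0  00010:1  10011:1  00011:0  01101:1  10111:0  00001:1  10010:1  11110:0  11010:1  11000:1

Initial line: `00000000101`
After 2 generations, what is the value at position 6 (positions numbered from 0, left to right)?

generation 1: 10111111100
generation 2: 11011110001
position 6 holds 1

1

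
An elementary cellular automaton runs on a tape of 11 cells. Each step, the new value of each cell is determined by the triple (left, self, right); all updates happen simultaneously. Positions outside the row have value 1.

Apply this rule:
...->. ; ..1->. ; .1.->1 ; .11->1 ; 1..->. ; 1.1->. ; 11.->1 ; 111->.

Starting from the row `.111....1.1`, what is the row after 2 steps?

.1.1....1.1

step 1: .1.1....1.1
step 2: .1.1....1.1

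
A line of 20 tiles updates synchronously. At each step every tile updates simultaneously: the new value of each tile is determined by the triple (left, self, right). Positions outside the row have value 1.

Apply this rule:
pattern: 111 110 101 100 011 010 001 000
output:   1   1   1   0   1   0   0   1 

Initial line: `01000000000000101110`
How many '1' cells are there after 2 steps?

10011111111110011111
10011111111110011111
count of 1: 16

16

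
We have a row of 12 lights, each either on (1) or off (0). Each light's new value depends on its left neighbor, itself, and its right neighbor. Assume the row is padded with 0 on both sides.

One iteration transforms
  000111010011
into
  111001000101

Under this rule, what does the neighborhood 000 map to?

1

At position 0 the neighborhood is 000; the next row has 1 there.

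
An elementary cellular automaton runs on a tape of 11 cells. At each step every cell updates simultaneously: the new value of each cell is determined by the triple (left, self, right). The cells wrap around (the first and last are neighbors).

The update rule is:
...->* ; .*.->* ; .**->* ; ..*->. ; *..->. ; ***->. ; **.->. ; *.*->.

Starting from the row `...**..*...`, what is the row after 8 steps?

*..*.*.*.*.

step 1: **.*...*.**
step 2: ...*.*.*.*.
step 3: **.*.*.*.*.
step 4: *..*.*.*.*.
step 5: *..*.*.*.*.  (fixed point — unchanged through step 8)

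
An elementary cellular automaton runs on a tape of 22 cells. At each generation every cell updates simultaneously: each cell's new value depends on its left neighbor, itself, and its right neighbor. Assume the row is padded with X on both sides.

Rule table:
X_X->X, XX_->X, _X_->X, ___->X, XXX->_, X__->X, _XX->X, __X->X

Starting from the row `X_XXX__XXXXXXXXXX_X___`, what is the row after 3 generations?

XXX_XXXX________XXXXXX
__XXX__XXXXXXXXXX_____
XXX_XXXX________XXXXXX

XXX_XXXX________XXXXXX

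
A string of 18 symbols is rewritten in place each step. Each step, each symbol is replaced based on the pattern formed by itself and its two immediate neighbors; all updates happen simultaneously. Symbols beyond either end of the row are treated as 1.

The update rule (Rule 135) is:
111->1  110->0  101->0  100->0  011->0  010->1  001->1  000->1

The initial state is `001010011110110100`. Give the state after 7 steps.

010000111111101111

011010101100000101
000010100001111100
011110101110111001
001100100100010010
010001101101110110
010110000000100000
010000111111101111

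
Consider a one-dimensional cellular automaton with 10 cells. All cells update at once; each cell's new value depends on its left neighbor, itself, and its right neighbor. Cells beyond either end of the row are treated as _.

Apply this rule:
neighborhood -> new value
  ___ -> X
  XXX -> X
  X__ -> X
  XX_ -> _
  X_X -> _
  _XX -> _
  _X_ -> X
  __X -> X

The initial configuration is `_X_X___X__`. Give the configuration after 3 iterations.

XXXX_XXX_X

XX_XXXXXXX
____XXXXX_
XXXX_XXX_X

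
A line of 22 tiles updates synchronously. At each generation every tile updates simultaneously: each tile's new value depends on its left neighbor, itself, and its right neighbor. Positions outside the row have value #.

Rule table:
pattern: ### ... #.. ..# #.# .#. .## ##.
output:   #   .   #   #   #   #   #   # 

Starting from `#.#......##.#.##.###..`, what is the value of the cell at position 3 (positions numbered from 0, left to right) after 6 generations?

#

####....##############
#####..###############
######################
######################  (fixed point — unchanged through generation 6)
position 3 holds #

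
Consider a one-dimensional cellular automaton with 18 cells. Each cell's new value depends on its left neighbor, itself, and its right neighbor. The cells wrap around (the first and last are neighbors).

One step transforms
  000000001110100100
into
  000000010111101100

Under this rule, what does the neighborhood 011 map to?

At position 8 the neighborhood is 011; the next row has 0 there.

0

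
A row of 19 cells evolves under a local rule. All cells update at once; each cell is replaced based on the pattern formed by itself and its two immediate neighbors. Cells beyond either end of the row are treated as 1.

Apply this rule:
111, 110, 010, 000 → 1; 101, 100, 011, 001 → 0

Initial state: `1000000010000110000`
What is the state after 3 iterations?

1011111010110010110
1001111010010010010
1000111010010010010

1000111010010010010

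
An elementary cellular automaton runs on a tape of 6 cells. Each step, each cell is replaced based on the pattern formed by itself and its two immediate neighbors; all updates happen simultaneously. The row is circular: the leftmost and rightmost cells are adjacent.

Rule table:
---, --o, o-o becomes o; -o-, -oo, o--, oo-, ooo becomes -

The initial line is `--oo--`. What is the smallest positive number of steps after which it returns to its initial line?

12

step 1: oo---o
step 2: ---oo-
step 3: ooo---
step 4: ----oo
step 5: -ooo--
step 6: o----o
step 7: --ooo-
step 8: oo----
step 9: ---ooo
step 10: -oo---
step 11: o---oo
step 12: --oo--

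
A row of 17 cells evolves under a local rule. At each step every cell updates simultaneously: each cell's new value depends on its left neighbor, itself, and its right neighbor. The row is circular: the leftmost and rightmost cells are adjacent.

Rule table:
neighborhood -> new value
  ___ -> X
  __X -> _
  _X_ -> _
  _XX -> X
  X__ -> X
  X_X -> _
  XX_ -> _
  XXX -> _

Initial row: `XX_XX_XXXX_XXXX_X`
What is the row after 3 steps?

X_X__X_X__X_X__X_

___X__X____X____X
XX__X__XXX__XXX__
X_X__X_X__X_X__X_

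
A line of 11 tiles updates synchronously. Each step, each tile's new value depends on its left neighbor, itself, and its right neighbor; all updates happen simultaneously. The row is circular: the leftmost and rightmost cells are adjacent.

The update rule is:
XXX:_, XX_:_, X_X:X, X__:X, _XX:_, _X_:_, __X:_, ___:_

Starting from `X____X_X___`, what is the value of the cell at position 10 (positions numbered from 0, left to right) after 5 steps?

X

step 1: _X____X_X__
step 2: __X____X_X_
step 3: ___X____X_X
step 4: X___X____X_
step 5: _X___X____X
position 10 holds X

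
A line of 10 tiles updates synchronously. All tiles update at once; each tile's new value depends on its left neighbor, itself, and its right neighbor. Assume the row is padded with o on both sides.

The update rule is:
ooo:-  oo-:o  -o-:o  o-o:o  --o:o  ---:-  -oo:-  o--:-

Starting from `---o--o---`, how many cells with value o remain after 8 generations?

--oo-oo--o
-o-oo-o-o-
ooo-oooooo
--oo------
-o-o-----o
oooo----o-
---o---ooo
--oo--o---
count of o: 3

3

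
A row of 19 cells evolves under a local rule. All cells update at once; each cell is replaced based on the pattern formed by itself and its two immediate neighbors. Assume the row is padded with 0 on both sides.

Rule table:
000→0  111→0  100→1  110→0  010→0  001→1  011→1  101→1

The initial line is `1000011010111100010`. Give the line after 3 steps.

0100110101100010101
1011101011010101010
0110010110101010101

0110010110101010101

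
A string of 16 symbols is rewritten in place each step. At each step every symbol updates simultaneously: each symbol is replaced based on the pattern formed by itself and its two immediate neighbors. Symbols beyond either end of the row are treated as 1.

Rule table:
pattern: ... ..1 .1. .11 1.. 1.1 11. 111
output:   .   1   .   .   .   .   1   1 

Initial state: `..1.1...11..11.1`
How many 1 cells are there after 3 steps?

2

.1.....1.1.1.1..
......1........1
.....1........1.
count of 1: 2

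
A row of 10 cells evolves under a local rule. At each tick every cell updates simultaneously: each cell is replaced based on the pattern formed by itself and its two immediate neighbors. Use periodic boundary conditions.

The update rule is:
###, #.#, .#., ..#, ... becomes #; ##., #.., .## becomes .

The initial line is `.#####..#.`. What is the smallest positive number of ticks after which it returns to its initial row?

#.###..##.
##.#..#..#
#.##.##.#.
##..#..###
#..##.#.##
..#..###.#
.##.#.#.##
#..#####..
#.#.###..#
.###.#..#.
#.#.##.##.
####..#..#
###..##.#.
.#..#..###
##.##.#.#.
..#..#####
.##.#.###.
#..###.#..
#.#.#.##.#
.#####..#.

20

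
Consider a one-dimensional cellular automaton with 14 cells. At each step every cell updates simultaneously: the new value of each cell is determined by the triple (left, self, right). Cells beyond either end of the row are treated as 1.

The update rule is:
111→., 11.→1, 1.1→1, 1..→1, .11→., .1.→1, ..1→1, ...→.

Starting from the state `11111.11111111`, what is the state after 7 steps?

step 1: ....11........
step 2: 1..1.11......1
step 3: 11111.11....1.
step 4: ....11.11..111
step 5: 1..1.11.111...
step 6: 11111.11..11.1
step 7: ....11.111.11.

....11.111.11.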